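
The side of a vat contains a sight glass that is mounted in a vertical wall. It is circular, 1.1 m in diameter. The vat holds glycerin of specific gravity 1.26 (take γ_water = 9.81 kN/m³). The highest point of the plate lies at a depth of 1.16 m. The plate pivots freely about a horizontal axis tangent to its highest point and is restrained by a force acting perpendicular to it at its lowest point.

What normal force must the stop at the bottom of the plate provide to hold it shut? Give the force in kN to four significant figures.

P ≈ 10.85 kN

γ = 1.26 × 9.81 = 12.3606 kN/m³.
The centroid is at the centre, 0.55 m below the top of the plate, so the centroid depth is h_c = 1.16 + 0.55 = 1.71 m.
A = π(0.55)² = 0.950332 m².
Resultant F = γ·h_c·A = 12.3606 × 1.71 × 0.950332 = 20.0868 kN.
I_c = πr⁴/4 = π × 0.55⁴/4 = 0.0718688 m⁴.
Centre of pressure: y_p = y_c + I_c/(y_c·A) = 1.71 + 0.0718688/(1.71 × 0.950332) = 1.71 + 0.0442251 = 1.75423 m along the plane.
The resultant acts 0.55 + 0.0442251 = 0.594225 m (along the plate) below the hinge at the top edge, so the moment about the hinge is M = F × 0.594225 = 20.0868 × 0.594225 = 11.9361 kN·m.
A normal force at the bottom, 1.1 m from the hinge, must supply this moment: P = 11.9361/1.1 = 10.851 kN.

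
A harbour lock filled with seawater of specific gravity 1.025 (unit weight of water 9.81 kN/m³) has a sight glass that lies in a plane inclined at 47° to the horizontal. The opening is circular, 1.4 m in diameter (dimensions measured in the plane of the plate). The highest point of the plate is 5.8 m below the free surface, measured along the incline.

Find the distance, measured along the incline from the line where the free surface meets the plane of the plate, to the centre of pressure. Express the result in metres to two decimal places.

γ = 1.025 × 9.81 = 10.05525 kN/m³.
Let θ = 47° be the plate's angle to the horizontal; measure y along the incline from where the plane meets the free surface. Vertical depth h = y·sinθ with sinθ = 0.731354.
The centroid is at the centre, 0.7 m below the top of the plate, so y_c = 5.8 + 0.7 = 6.5 m and h_c = 6.5 × 0.731354 = 4.7538 m.
A = π(0.7)² = 1.53938 m².
Resultant F = γ·h_c·A = 10.05525 × 4.7538 × 1.53938 = 73.5834 kN.
I_c = πr⁴/4 = π × 0.7⁴/4 = 0.188574 m⁴.
Centre of pressure: y_p = y_c + I_c/(y_c·A) = 6.5 + 0.188574/(6.5 × 1.53938) = 6.5 + 0.0188461 = 6.51885 m along the plane.

y_p = 6.52 m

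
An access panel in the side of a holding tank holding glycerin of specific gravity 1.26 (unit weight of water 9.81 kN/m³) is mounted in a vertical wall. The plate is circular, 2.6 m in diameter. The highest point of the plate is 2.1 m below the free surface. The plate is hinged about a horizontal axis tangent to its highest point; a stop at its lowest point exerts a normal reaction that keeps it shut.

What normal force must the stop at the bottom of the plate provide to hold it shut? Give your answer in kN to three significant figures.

γ = 1.26 × 9.81 = 12.3606 kN/m³.
The centroid is at the centre, 1.3 m below the top of the plate, so the centroid depth is h_c = 2.1 + 1.3 = 3.4 m.
A = π(1.3)² = 5.30929 m².
Resultant F = γ·h_c·A = 12.3606 × 3.4 × 5.30929 = 223.128 kN.
I_c = πr⁴/4 = π × 1.3⁴/4 = 2.24318 m⁴.
Centre of pressure: y_p = y_c + I_c/(y_c·A) = 3.4 + 2.24318/(3.4 × 5.30929) = 3.4 + 0.124265 = 3.52426 m along the plane.
The resultant acts 1.3 + 0.124265 = 1.42427 m (along the plate) below the hinge at the top edge, so the moment about the hinge is M = F × 1.42427 = 223.128 × 1.42427 = 317.795 kN·m.
A normal force at the bottom, 2.6 m from the hinge, must supply this moment: P = 317.795/2.6 = 122.229 kN.

P ≈ 122 kN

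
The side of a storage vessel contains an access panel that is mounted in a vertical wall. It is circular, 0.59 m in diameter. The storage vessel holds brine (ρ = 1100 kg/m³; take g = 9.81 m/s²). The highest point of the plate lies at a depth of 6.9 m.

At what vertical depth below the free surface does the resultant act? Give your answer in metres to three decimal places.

γ = ρg = 1100 × 9.81 / 1000 = 10.791 kN/m³.
The centroid is at the centre, 0.295 m below the top of the plate, so the centroid depth is h_c = 6.9 + 0.295 = 7.195 m.
A = π(0.295)² = 0.273397 m².
Resultant F = γ·h_c·A = 10.791 × 7.195 × 0.273397 = 21.2269 kN.
I_c = πr⁴/4 = π × 0.295⁴/4 = 0.0059481 m⁴.
Centre of pressure: y_p = y_c + I_c/(y_c·A) = 7.195 + 0.0059481/(7.195 × 0.273397) = 7.195 + 0.0030238 = 7.19802 m along the plane.

h_p = 7.198 m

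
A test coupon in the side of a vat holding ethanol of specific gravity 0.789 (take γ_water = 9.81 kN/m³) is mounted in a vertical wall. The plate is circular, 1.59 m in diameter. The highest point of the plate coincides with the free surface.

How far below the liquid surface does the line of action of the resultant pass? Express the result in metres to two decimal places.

h_p = 0.99 m

γ = 0.789 × 9.81 = 7.74009 kN/m³.
The centroid is at the centre, 0.795 m below the top of the plate, so the centroid depth is h_c = 0.795 m.
A = π(0.795)² = 1.98557 m².
Resultant F = γ·h_c·A = 7.74009 × 0.795 × 1.98557 = 12.2179 kN.
I_c = πr⁴/4 = π × 0.795⁴/4 = 0.313732 m⁴.
Centre of pressure: y_p = y_c + I_c/(y_c·A) = 0.795 + 0.313732/(0.795 × 1.98557) = 0.795 + 0.19875 = 0.99375 m along the plane.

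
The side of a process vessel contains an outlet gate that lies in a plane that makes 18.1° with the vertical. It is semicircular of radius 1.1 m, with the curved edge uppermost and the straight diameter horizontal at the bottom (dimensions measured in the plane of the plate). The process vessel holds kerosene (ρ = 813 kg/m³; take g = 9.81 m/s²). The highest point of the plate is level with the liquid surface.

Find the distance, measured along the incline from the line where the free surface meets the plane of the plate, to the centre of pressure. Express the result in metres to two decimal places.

y_p = 0.77 m

γ = ρg = 813 × 9.81 / 1000 = 7.97553 kN/m³.
The plate makes 18.1° with the vertical, i.e. θ = 90° − 18.1° = 71.9° to the horizontal. Measuring y along the incline from the free-surface line, vertical depth h = y·sinθ with sinθ = 0.950516.
The centroid lies 4r/(3π) = 0.466854 m above the diameter, so r − 4r/(3π) = 1.1 − 0.466854 = 0.633146 m below the topmost point, so y_c = 0.633146 m and h_c = 0.633146 × 0.950516 = 0.601815 m.
A = πr²/2 = π × 1.1²/2 = 1.90066 m².
Resultant F = γ·h_c·A = 7.97553 × 0.601815 × 1.90066 = 9.12278 kN.
I_c = (π/8 − 8/(9π))·r⁴ = 0.109757 × 1.1⁴ = 0.160695 m⁴.
Centre of pressure: y_p = y_c + I_c/(y_c·A) = 0.633146 + 0.160695/(0.633146 × 1.90066) = 0.633146 + 0.133535 = 0.766681 m along the plane.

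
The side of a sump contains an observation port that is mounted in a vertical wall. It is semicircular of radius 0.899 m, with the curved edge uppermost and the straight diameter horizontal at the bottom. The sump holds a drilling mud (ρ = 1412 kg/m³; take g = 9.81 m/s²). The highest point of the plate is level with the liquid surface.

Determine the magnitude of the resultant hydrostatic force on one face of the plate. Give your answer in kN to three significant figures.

F ≈ 9.10 kN

γ = ρg = 1412 × 9.81 / 1000 = 13.85172 kN/m³.
The centroid lies 4r/(3π) = 0.381547 m above the diameter, so r − 4r/(3π) = 0.899 − 0.381547 = 0.517453 m below the topmost point, so the centroid depth is h_c = 0.517453 m.
A = πr²/2 = π × 0.899²/2 = 1.26952 m².
Resultant F = γ·h_c·A = 13.85172 × 0.517453 × 1.26952 = 9.09943 kN.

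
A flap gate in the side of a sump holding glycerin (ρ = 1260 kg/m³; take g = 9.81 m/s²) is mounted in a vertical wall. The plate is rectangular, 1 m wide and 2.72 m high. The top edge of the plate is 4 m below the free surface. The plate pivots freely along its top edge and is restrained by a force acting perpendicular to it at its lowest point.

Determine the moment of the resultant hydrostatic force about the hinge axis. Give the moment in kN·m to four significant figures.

M ≈ 265.8 kN·m

γ = ρg = 1260 × 9.81 / 1000 = 12.3606 kN/m³.
The centroid lies 2.72/2 = 1.36 m below the top edge, so the centroid depth is h_c = 4 + 1.36 = 5.36 m.
A = 1 × 2.72 = 2.72 m².
Resultant F = γ·h_c·A = 12.3606 × 5.36 × 2.72 = 180.208 kN.
I_c = b·h³/12 = 1 × 2.72³/12 = 1.67697 m⁴.
Centre of pressure: y_p = y_c + I_c/(y_c·A) = 5.36 + 1.67697/(5.36 × 2.72) = 5.36 + 0.115025 = 5.47503 m along the plane.
The resultant acts 1.36 + 0.115025 = 1.47503 m (along the plate) below the hinge at the top edge, so the moment about the hinge is M = F × 1.47503 = 180.208 × 1.47503 = 265.812 kN·m.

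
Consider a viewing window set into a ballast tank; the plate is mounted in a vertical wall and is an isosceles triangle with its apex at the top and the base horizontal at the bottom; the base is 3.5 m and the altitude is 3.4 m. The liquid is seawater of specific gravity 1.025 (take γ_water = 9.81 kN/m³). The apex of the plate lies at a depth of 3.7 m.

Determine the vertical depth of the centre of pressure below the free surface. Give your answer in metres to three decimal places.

γ = 1.025 × 9.81 = 10.05525 kN/m³.
With the apex up, the centroid sits 2h/3 = 2 × 3.4/3 = 2.26667 m below the apex, so the centroid depth is h_c = 3.7 + 2.26667 = 5.96667 m.
A = ½ × 3.5 × 3.4 = 5.95 m².
Resultant F = γ·h_c·A = 10.05525 × 5.96667 × 5.95 = 356.978 kN.
I_c = b·h³/36 = 3.5 × 3.4³/36 = 3.82122 m⁴.
Centre of pressure: y_p = y_c + I_c/(y_c·A) = 5.96667 + 3.82122/(5.96667 × 5.95) = 5.96667 + 0.107635 = 6.0743 m along the plane.

h_p = 6.074 m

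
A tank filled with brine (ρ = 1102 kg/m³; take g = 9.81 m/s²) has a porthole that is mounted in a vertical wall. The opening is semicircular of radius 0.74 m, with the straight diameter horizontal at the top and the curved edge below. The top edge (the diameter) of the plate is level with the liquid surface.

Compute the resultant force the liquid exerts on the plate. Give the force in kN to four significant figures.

F ≈ 2.920 kN

γ = ρg = 1102 × 9.81 / 1000 = 10.81062 kN/m³.
The centroid of a semicircle lies 4r/(3π) = 0.314066 m from the diameter, here below the top edge, so the centroid depth is h_c = 0.314066 m.
A = πr²/2 = π × 0.74²/2 = 0.860168 m².
Resultant F = γ·h_c·A = 10.81062 × 0.314066 × 0.860168 = 2.92048 kN.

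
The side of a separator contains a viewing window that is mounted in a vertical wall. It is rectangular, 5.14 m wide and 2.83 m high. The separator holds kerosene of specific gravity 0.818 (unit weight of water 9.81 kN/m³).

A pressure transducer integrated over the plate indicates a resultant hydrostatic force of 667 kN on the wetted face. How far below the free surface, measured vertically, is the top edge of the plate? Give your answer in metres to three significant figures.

γ = 0.818 × 9.81 = 8.02458 kN/m³.
A = 5.14 × 2.83 = 14.5462 m².
From F = γ·h_c·A, the centroid depth is h_c = 667/(8.02458 × 14.5462) = 5.71418 m.
The centroid lies 2.83/2 = 1.415 m below the top edge, so the top edge sits at h_top = 5.71418 − 1.415 = 4.29918 m below the surface.

d_top ≈ 4.30 m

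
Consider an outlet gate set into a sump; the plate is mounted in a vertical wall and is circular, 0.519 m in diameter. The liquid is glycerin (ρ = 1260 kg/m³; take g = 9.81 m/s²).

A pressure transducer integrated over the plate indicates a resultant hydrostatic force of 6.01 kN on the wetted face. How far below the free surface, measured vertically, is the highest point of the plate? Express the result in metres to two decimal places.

d_top ≈ 2.04 m

γ = ρg = 1260 × 9.81 / 1000 = 12.3606 kN/m³.
A = π(0.2595)² = 0.211556 m².
From F = γ·h_c·A, the centroid depth is h_c = 6.01/(12.3606 × 0.211556) = 2.29832 m.
The centroid is at the centre, 0.2595 m below the top of the plate, so the highest point sits at h_top = 2.29832 − 0.2595 = 2.03882 m below the surface.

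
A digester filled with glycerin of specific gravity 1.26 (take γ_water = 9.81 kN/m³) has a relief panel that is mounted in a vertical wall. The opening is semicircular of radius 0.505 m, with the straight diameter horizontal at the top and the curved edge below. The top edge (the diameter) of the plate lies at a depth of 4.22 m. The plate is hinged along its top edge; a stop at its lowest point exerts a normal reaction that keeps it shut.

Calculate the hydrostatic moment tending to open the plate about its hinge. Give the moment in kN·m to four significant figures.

M ≈ 4.794 kN·m

γ = 1.26 × 9.81 = 12.3606 kN/m³.
The centroid of a semicircle lies 4r/(3π) = 0.214329 m from the diameter, here below the top edge, so the centroid depth is h_c = 4.22 + 0.214329 = 4.43433 m.
A = πr²/2 = π × 0.505²/2 = 0.400592 m².
Resultant F = γ·h_c·A = 12.3606 × 4.43433 × 0.400592 = 21.9568 kN.
I_c = (π/8 − 8/(9π))·r⁴ = 0.109757 × 0.505⁴ = 0.00713835 m⁴.
Centre of pressure: y_p = y_c + I_c/(y_c·A) = 4.43433 + 0.00713835/(4.43433 × 0.400592) = 4.43433 + 0.00401853 = 4.43835 m along the plane.
The resultant acts 0.214329 + 0.00401853 = 0.218348 m (along the plate) below the hinge at the top edge, so the moment about the hinge is M = F × 0.218348 = 21.9568 × 0.218348 = 4.79422 kN·m.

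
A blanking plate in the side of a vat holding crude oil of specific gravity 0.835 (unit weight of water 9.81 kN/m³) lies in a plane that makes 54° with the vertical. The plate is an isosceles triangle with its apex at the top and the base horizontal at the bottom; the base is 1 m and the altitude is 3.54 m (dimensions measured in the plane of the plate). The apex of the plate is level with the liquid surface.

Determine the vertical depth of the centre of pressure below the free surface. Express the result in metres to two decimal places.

h_p = 1.56 m

γ = 0.835 × 9.81 = 8.19135 kN/m³.
The plate makes 54° with the vertical, i.e. θ = 90° − 54° = 36° to the horizontal. Measuring y along the incline from the free-surface line, vertical depth h = y·sinθ with sinθ = 0.587785.
With the apex up, the centroid sits 2h/3 = 2 × 3.54/3 = 2.36 m below the apex, so y_c = 2.36 m and h_c = 2.36 × 0.587785 = 1.38717 m.
A = ½ × 1 × 3.54 = 1.77 m².
Resultant F = γ·h_c·A = 8.19135 × 1.38717 × 1.77 = 20.1121 kN.
I_c = b·h³/36 = 1 × 3.54³/36 = 1.23227 m⁴.
Centre of pressure: y_p = y_c + I_c/(y_c·A) = 2.36 + 1.23227/(2.36 × 1.77) = 2.36 + 0.294999 = 2.655 m along the plane.
Vertically, h_p = y_p·sinθ = 2.655 × 0.587785 = 1.56057 m.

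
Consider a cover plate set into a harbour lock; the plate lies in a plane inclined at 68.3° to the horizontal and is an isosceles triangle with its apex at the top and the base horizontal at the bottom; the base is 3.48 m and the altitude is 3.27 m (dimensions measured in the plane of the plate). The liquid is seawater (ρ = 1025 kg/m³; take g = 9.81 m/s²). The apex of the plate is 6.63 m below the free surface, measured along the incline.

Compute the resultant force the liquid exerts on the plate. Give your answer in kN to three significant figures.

F ≈ 468 kN

γ = ρg = 1025 × 9.81 / 1000 = 10.05525 kN/m³.
Let θ = 68.3° be the plate's angle to the horizontal; measure y along the incline from where the plane meets the free surface. Vertical depth h = y·sinθ with sinθ = 0.929133.
With the apex up, the centroid sits 2h/3 = 2 × 3.27/3 = 2.18 m below the apex, so y_c = 6.63 + 2.18 = 8.81 m and h_c = 8.81 × 0.929133 = 8.18566 m.
A = ½ × 3.48 × 3.27 = 5.6898 m².
Resultant F = γ·h_c·A = 10.05525 × 8.18566 × 5.6898 = 468.321 kN.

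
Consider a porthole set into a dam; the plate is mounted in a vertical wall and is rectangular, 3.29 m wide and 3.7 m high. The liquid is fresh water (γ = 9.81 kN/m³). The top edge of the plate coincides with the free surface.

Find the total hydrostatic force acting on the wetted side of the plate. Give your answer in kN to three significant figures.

γ = 9.81 kN/m³.
The centroid lies 3.7/2 = 1.85 m below the top edge, so the centroid depth is h_c = 1.85 m.
A = 3.29 × 3.7 = 12.173 m².
Resultant F = γ·h_c·A = 9.81 × 1.85 × 12.173 = 220.922 kN.

F ≈ 221 kN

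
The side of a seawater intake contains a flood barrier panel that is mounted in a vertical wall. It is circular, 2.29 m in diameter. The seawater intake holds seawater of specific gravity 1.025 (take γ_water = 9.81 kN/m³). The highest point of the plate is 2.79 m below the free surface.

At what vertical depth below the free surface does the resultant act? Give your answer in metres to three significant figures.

γ = 1.025 × 9.81 = 10.05525 kN/m³.
The centroid is at the centre, 1.145 m below the top of the plate, so the centroid depth is h_c = 2.79 + 1.145 = 3.935 m.
A = π(1.145)² = 4.11871 m².
Resultant F = γ·h_c·A = 10.05525 × 3.935 × 4.11871 = 162.967 kN.
I_c = πr⁴/4 = π × 1.145⁴/4 = 1.34993 m⁴.
Centre of pressure: y_p = y_c + I_c/(y_c·A) = 3.935 + 1.34993/(3.935 × 4.11871) = 3.935 + 0.0832924 = 4.01829 m along the plane.

h_p = 4.02 m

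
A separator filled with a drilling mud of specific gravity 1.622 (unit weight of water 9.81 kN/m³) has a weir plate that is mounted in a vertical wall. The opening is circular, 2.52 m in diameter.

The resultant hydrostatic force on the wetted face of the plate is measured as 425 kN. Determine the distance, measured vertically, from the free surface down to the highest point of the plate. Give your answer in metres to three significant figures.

γ = 1.622 × 9.81 = 15.91182 kN/m³.
A = π(1.26)² = 4.98759 m².
From F = γ·h_c·A, the centroid depth is h_c = 425/(15.91182 × 4.98759) = 5.35523 m.
The centroid is at the centre, 1.26 m below the top of the plate, so the highest point sits at h_top = 5.35523 − 1.26 = 4.09523 m below the surface.

d_top ≈ 4.10 m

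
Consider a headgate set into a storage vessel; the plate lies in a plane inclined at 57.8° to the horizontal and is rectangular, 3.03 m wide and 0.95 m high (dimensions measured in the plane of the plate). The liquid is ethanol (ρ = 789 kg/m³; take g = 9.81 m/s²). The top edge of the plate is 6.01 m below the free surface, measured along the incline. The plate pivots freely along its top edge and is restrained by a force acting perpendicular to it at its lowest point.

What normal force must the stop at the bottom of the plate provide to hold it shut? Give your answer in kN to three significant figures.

P ≈ 62.6 kN

γ = ρg = 789 × 9.81 / 1000 = 7.74009 kN/m³.
Let θ = 57.8° be the plate's angle to the horizontal; measure y along the incline from where the plane meets the free surface. Vertical depth h = y·sinθ with sinθ = 0.846193.
The centroid lies 0.95/2 = 0.475 m below the top edge, so y_c = 6.01 + 0.475 = 6.485 m and h_c = 6.485 × 0.846193 = 5.48756 m.
A = 3.03 × 0.95 = 2.8785 m².
Resultant F = γ·h_c·A = 7.74009 × 5.48756 × 2.8785 = 122.262 kN.
I_c = b·h³/12 = 3.03 × 0.95³/12 = 0.216487 m⁴.
Centre of pressure: y_p = y_c + I_c/(y_c·A) = 6.485 + 0.216487/(6.485 × 2.8785) = 6.485 + 0.0115973 = 6.4966 m along the plane.
The resultant acts 0.475 + 0.0115973 = 0.486597 m (along the plate) below the hinge at the top edge, so the moment about the hinge is M = F × 0.486597 = 122.262 × 0.486597 = 59.4923 kN·m.
A normal force at the bottom, 0.95 m from the hinge, must supply this moment: P = 59.4923/0.95 = 62.6235 kN.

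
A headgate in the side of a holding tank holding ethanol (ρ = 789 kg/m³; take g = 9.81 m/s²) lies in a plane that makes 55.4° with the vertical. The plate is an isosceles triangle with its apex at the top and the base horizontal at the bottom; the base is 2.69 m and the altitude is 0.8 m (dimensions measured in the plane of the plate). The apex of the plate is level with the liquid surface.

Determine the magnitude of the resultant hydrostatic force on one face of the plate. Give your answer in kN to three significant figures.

F ≈ 2.52 kN

γ = ρg = 789 × 9.81 / 1000 = 7.74009 kN/m³.
The plate makes 55.4° with the vertical, i.e. θ = 90° − 55.4° = 34.6° to the horizontal. Measuring y along the incline from the free-surface line, vertical depth h = y·sinθ with sinθ = 0.567844.
With the apex up, the centroid sits 2h/3 = 2 × 0.8/3 = 0.533333 m below the apex, so y_c = 0.533333 m and h_c = 0.533333 × 0.567844 = 0.30285 m.
A = ½ × 2.69 × 0.8 = 1.076 m².
Resultant F = γ·h_c·A = 7.74009 × 0.30285 × 1.076 = 2.52224 kN.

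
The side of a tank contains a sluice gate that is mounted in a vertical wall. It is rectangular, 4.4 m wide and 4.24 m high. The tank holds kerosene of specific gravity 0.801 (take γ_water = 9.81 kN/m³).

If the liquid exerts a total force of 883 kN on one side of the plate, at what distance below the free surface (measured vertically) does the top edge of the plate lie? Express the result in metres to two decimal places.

d_top ≈ 3.90 m

γ = 0.801 × 9.81 = 7.85781 kN/m³.
A = 4.4 × 4.24 = 18.656 m².
From F = γ·h_c·A, the centroid depth is h_c = 883/(7.85781 × 18.656) = 6.02339 m.
The centroid lies 4.24/2 = 2.12 m below the top edge, so the top edge sits at h_top = 6.02339 − 2.12 = 3.90339 m below the surface.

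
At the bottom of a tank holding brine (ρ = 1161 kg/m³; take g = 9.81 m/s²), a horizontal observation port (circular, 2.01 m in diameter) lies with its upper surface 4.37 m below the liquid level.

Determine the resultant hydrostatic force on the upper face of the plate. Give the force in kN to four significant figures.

F ≈ 157.9 kN

γ = ρg = 1161 × 9.81 / 1000 = 11.38941 kN/m³.
The plate is horizontal, so pressure is uniform at p = γ·h = 11.38941 × 4.37 = 49.7717 kN/m².
A = π(1.005)² = 3.17309 m².
F = p·A = 49.7717 × 3.17309 = 157.93 kN.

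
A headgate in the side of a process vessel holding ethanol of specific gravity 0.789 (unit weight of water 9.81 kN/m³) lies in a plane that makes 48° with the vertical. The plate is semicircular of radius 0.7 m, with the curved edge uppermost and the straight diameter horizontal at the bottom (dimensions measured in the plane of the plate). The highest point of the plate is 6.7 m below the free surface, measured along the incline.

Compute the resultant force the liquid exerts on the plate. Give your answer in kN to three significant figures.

F ≈ 28.3 kN

γ = 0.789 × 9.81 = 7.74009 kN/m³.
The plate makes 48° with the vertical, i.e. θ = 90° − 48° = 42° to the horizontal. Measuring y along the incline from the free-surface line, vertical depth h = y·sinθ with sinθ = 0.669131.
The centroid lies 4r/(3π) = 0.297089 m above the diameter, so r − 4r/(3π) = 0.7 − 0.297089 = 0.402911 m below the topmost point, so y_c = 6.7 + 0.402911 = 7.10291 m and h_c = 7.10291 × 0.669131 = 4.75278 m.
A = πr²/2 = π × 0.7²/2 = 0.76969 m².
Resultant F = γ·h_c·A = 7.74009 × 4.75278 × 0.76969 = 28.3145 kN.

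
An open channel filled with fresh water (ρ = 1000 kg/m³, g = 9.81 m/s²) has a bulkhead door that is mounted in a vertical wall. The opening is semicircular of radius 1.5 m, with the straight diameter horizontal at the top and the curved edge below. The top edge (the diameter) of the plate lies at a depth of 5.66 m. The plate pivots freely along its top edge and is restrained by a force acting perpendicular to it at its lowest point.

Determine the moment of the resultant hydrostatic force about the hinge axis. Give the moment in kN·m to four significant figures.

γ = ρg = 1000 × 9.81 = 9810 N/m³ = 9.81 kN/m³.
The centroid of a semicircle lies 4r/(3π) = 0.63662 m from the diameter, here below the top edge, so the centroid depth is h_c = 5.66 + 0.63662 = 6.29662 m.
A = πr²/2 = π × 1.5²/2 = 3.53429 m².
Resultant F = γ·h_c·A = 9.81 × 6.29662 × 3.53429 = 218.313 kN.
I_c = (π/8 − 8/(9π))·r⁴ = 0.109757 × 1.5⁴ = 0.555645 m⁴.
Centre of pressure: y_p = y_c + I_c/(y_c·A) = 6.29662 + 0.555645/(6.29662 × 3.53429) = 6.29662 + 0.0249682 = 6.32159 m along the plane.
The resultant acts 0.63662 + 0.0249682 = 0.661588 m (along the plate) below the hinge at the top edge, so the moment about the hinge is M = F × 0.661588 = 218.313 × 0.661588 = 144.433 kN·m.

M ≈ 144.4 kN·m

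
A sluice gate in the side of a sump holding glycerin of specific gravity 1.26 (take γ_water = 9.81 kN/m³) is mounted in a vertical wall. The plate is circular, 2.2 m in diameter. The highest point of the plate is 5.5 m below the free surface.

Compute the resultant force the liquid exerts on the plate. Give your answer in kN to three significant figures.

γ = 1.26 × 9.81 = 12.3606 kN/m³.
The centroid is at the centre, 1.1 m below the top of the plate, so the centroid depth is h_c = 5.5 + 1.1 = 6.6 m.
A = π(1.1)² = 3.80133 m².
Resultant F = γ·h_c·A = 12.3606 × 6.6 × 3.80133 = 310.112 kN.

F ≈ 310 kN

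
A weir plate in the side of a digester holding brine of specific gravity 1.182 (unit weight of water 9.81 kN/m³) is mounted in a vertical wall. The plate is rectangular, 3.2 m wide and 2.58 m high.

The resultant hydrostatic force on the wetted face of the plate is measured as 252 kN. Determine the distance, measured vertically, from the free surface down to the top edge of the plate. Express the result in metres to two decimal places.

d_top ≈ 1.34 m

γ = 1.182 × 9.81 = 11.59542 kN/m³.
A = 3.2 × 2.58 = 8.256 m².
From F = γ·h_c·A, the centroid depth is h_c = 252/(11.59542 × 8.256) = 2.63235 m.
The centroid lies 2.58/2 = 1.29 m below the top edge, so the top edge sits at h_top = 2.63235 − 1.29 = 1.34235 m below the surface.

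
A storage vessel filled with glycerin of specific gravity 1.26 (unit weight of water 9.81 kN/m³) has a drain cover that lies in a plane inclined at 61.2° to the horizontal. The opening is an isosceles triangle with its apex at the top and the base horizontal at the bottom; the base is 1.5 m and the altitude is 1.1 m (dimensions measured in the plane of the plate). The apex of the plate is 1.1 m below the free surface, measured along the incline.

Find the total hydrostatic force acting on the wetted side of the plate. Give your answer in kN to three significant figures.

γ = 1.26 × 9.81 = 12.3606 kN/m³.
Let θ = 61.2° be the plate's angle to the horizontal; measure y along the incline from where the plane meets the free surface. Vertical depth h = y·sinθ with sinθ = 0.876307.
With the apex up, the centroid sits 2h/3 = 2 × 1.1/3 = 0.733333 m below the apex, so y_c = 1.1 + 0.733333 = 1.83333 m and h_c = 1.83333 × 0.876307 = 1.60656 m.
A = ½ × 1.5 × 1.1 = 0.825 m².
Resultant F = γ·h_c·A = 12.3606 × 1.60656 × 0.825 = 16.3829 kN.

F ≈ 16.4 kN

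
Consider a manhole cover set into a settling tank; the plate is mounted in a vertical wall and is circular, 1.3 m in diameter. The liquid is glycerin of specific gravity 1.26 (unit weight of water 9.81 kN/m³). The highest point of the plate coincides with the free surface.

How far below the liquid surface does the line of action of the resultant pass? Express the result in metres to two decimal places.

h_p = 0.81 m

γ = 1.26 × 9.81 = 12.3606 kN/m³.
The centroid is at the centre, 0.65 m below the top of the plate, so the centroid depth is h_c = 0.65 m.
A = π(0.65)² = 1.32732 m².
Resultant F = γ·h_c·A = 12.3606 × 0.65 × 1.32732 = 10.6642 kN.
I_c = πr⁴/4 = π × 0.65⁴/4 = 0.140198 m⁴.
Centre of pressure: y_p = y_c + I_c/(y_c·A) = 0.65 + 0.140198/(0.65 × 1.32732) = 0.65 + 0.1625 = 0.8125 m along the plane.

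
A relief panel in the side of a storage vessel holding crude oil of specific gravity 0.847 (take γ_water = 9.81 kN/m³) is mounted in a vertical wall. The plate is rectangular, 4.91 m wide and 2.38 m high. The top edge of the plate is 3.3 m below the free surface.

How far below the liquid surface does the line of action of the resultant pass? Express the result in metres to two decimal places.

γ = 0.847 × 9.81 = 8.30907 kN/m³.
The centroid lies 2.38/2 = 1.19 m below the top edge, so the centroid depth is h_c = 3.3 + 1.19 = 4.49 m.
A = 4.91 × 2.38 = 11.6858 m².
Resultant F = γ·h_c·A = 8.30907 × 4.49 × 11.6858 = 435.971 kN.
I_c = b·h³/12 = 4.91 × 2.38³/12 = 5.51609 m⁴.
Centre of pressure: y_p = y_c + I_c/(y_c·A) = 4.49 + 5.51609/(4.49 × 11.6858) = 4.49 + 0.10513 = 4.59513 m along the plane.

h_p = 4.60 m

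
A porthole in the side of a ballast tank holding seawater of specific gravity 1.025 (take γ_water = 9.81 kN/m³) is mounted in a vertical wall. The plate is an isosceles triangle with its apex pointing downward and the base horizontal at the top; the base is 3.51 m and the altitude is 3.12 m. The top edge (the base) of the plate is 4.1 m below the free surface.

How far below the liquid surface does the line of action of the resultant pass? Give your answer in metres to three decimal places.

γ = 1.025 × 9.81 = 10.05525 kN/m³.
With the apex down, the centroid sits h/3 = 3.12/3 = 1.04 m below the base (the top edge), so the centroid depth is h_c = 4.1 + 1.04 = 5.14 m.
A = ½ × 3.51 × 3.12 = 5.4756 m².
Resultant F = γ·h_c·A = 10.05525 × 5.14 × 5.4756 = 283.001 kN.
I_c = b·h³/36 = 3.51 × 3.12³/36 = 2.9612 m⁴.
Centre of pressure: y_p = y_c + I_c/(y_c·A) = 5.14 + 2.9612/(5.14 × 5.4756) = 5.14 + 0.105214 = 5.24521 m along the plane.

h_p = 5.245 m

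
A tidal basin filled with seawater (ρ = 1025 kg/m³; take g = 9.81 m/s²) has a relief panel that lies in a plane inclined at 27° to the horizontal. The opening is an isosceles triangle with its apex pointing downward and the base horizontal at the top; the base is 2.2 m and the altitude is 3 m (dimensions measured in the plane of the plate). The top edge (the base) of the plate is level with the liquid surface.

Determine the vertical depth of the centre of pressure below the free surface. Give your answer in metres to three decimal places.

h_p = 0.681 m

γ = ρg = 1025 × 9.81 / 1000 = 10.05525 kN/m³.
Let θ = 27° be the plate's angle to the horizontal; measure y along the incline from where the plane meets the free surface. Vertical depth h = y·sinθ with sinθ = 0.453990.
With the apex down, the centroid sits h/3 = 3/3 = 1 m below the base (the top edge), so y_c = 1 m and h_c = 1 × 0.453990 = 0.45399 m.
A = ½ × 2.2 × 3 = 3.3 m².
Resultant F = γ·h_c·A = 10.05525 × 0.45399 × 3.3 = 15.0644 kN.
I_c = b·h³/36 = 2.2 × 3³/36 = 1.65 m⁴.
Centre of pressure: y_p = y_c + I_c/(y_c·A) = 1 + 1.65/(1 × 3.3) = 1 + 0.5 = 1.5 m along the plane.
Vertically, h_p = y_p·sinθ = 1.5 × 0.453990 = 0.680985 m.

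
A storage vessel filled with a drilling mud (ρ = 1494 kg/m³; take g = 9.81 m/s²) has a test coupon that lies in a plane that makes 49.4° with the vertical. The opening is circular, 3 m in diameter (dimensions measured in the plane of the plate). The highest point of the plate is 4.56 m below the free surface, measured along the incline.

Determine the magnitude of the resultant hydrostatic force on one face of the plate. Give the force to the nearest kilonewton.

γ = ρg = 1494 × 9.81 / 1000 = 14.65614 kN/m³.
The plate makes 49.4° with the vertical, i.e. θ = 90° − 49.4° = 40.6° to the horizontal. Measuring y along the incline from the free-surface line, vertical depth h = y·sinθ with sinθ = 0.650774.
The centroid is at the centre, 1.5 m below the top of the plate, so y_c = 4.56 + 1.5 = 6.06 m and h_c = 6.06 × 0.650774 = 3.94369 m.
A = π(1.5)² = 7.06858 m².
Resultant F = γ·h_c·A = 14.65614 × 3.94369 × 7.06858 = 408.559 kN.

F ≈ 409 kN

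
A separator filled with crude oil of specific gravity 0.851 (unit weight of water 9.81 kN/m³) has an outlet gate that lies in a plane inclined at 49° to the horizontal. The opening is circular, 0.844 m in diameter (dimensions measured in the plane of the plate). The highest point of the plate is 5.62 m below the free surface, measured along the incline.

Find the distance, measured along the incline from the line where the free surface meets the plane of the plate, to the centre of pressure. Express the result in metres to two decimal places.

γ = 0.851 × 9.81 = 8.34831 kN/m³.
Let θ = 49° be the plate's angle to the horizontal; measure y along the incline from where the plane meets the free surface. Vertical depth h = y·sinθ with sinθ = 0.754710.
The centroid is at the centre, 0.422 m below the top of the plate, so y_c = 5.62 + 0.422 = 6.042 m and h_c = 6.042 × 0.754710 = 4.55996 m.
A = π(0.422)² = 0.559467 m².
Resultant F = γ·h_c·A = 8.34831 × 4.55996 × 0.559467 = 21.2978 kN.
I_c = πr⁴/4 = π × 0.422⁴/4 = 0.024908 m⁴.
Centre of pressure: y_p = y_c + I_c/(y_c·A) = 6.042 + 0.024908/(6.042 × 0.559467) = 6.042 + 0.00736858 = 6.04937 m along the plane.

y_p = 6.05 m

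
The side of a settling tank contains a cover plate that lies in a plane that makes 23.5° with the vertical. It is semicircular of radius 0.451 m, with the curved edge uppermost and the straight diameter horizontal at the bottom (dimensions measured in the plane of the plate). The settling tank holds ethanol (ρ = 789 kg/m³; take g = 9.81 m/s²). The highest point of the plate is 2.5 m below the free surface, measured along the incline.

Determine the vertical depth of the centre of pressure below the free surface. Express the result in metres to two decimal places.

h_p = 2.54 m

γ = ρg = 789 × 9.81 / 1000 = 7.74009 kN/m³.
The plate makes 23.5° with the vertical, i.e. θ = 90° − 23.5° = 66.5° to the horizontal. Measuring y along the incline from the free-surface line, vertical depth h = y·sinθ with sinθ = 0.917060.
The centroid lies 4r/(3π) = 0.19141 m above the diameter, so r − 4r/(3π) = 0.451 − 0.19141 = 0.25959 m below the topmost point, so y_c = 2.5 + 0.25959 = 2.75959 m and h_c = 2.75959 × 0.917060 = 2.53071 m.
A = πr²/2 = π × 0.451²/2 = 0.319502 m².
Resultant F = γ·h_c·A = 7.74009 × 2.53071 × 0.319502 = 6.25838 kN.
I_c = (π/8 − 8/(9π))·r⁴ = 0.109757 × 0.451⁴ = 0.00454086 m⁴.
Centre of pressure: y_p = y_c + I_c/(y_c·A) = 2.75959 + 0.00454086/(2.75959 × 0.319502) = 2.75959 + 0.00515015 = 2.76474 m along the plane.
Vertically, h_p = y_p·sinθ = 2.76474 × 0.917060 = 2.53543 m.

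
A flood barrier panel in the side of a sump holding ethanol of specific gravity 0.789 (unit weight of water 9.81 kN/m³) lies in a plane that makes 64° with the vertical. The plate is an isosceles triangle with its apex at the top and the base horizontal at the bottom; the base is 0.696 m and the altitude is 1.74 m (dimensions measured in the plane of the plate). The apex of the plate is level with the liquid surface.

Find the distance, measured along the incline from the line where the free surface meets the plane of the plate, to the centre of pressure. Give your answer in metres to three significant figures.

γ = 0.789 × 9.81 = 7.74009 kN/m³.
The plate makes 64° with the vertical, i.e. θ = 90° − 64° = 26° to the horizontal. Measuring y along the incline from the free-surface line, vertical depth h = y·sinθ with sinθ = 0.438371.
With the apex up, the centroid sits 2h/3 = 2 × 1.74/3 = 1.16 m below the apex, so y_c = 1.16 m and h_c = 1.16 × 0.438371 = 0.50851 m.
A = ½ × 0.696 × 1.74 = 0.60552 m².
Resultant F = γ·h_c·A = 7.74009 × 0.50851 × 0.60552 = 2.38327 kN.
I_c = b·h³/36 = 0.696 × 1.74³/36 = 0.101848 m⁴.
Centre of pressure: y_p = y_c + I_c/(y_c·A) = 1.16 + 0.101848/(1.16 × 0.60552) = 1.16 + 0.144999 = 1.305 m along the plane.

y_p = 1.31 m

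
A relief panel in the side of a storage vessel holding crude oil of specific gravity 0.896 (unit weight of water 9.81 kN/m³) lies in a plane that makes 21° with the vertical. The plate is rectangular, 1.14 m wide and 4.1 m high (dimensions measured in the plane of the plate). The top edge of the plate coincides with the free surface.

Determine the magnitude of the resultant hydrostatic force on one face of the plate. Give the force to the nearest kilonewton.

F ≈ 79 kN

γ = 0.896 × 9.81 = 8.78976 kN/m³.
The plate makes 21° with the vertical, i.e. θ = 90° − 21° = 69° to the horizontal. Measuring y along the incline from the free-surface line, vertical depth h = y·sinθ with sinθ = 0.933580.
The centroid lies 4.1/2 = 2.05 m below the top edge, so y_c = 2.05 m and h_c = 2.05 × 0.933580 = 1.91384 m.
A = 1.14 × 4.1 = 4.674 m².
Resultant F = γ·h_c·A = 8.78976 × 1.91384 × 4.674 = 78.6269 kN.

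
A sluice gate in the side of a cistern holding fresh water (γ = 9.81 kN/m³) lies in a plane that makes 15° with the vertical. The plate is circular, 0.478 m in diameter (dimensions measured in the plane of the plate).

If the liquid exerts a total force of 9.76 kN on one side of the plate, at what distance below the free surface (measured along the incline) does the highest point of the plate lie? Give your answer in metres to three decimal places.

y_top ≈ 5.501 m

γ = 9.81 kN/m³.
A = π(0.239)² = 0.179451 m².
From F = γ·h_c·A, the centroid depth is h_c = 9.76/(9.81 × 0.179451) = 5.54415 m.
The plate makes 15° with the vertical, i.e. θ = 90° − 15° = 75° to the horizontal. Measuring y along the incline from the free-surface line, vertical depth h = y·sinθ with sinθ = 0.965926.
Along the incline, y_c = h_c/sinθ = 5.54415/0.965926 = 5.73973 m.
The centroid is at the centre, 0.239 m below the top of the plate, so the highest point sits at y_top = 5.73973 − 0.239 = 5.50073 m along the incline.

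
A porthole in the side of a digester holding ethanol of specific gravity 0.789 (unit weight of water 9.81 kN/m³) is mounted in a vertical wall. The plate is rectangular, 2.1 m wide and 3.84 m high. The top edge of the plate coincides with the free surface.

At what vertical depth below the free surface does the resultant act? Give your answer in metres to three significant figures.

h_p = 2.56 m

γ = 0.789 × 9.81 = 7.74009 kN/m³.
The centroid lies 3.84/2 = 1.92 m below the top edge, so the centroid depth is h_c = 1.92 m.
A = 2.1 × 3.84 = 8.064 m².
Resultant F = γ·h_c·A = 7.74009 × 1.92 × 8.064 = 119.839 kN.
I_c = b·h³/12 = 2.1 × 3.84³/12 = 9.90904 m⁴.
Centre of pressure: y_p = y_c + I_c/(y_c·A) = 1.92 + 9.90904/(1.92 × 8.064) = 1.92 + 0.64 = 2.56 m along the plane.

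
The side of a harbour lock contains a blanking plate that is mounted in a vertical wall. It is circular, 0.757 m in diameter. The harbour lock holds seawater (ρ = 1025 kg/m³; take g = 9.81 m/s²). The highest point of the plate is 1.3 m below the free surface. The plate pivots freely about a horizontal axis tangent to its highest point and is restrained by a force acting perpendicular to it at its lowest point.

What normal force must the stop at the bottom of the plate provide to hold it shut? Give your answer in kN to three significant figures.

P ≈ 4.01 kN

γ = ρg = 1025 × 9.81 / 1000 = 10.05525 kN/m³.
The centroid is at the centre, 0.3785 m below the top of the plate, so the centroid depth is h_c = 1.3 + 0.3785 = 1.6785 m.
A = π(0.3785)² = 0.450072 m².
Resultant F = γ·h_c·A = 10.05525 × 1.6785 × 0.450072 = 7.5962 kN.
I_c = πr⁴/4 = π × 0.3785⁴/4 = 0.0161196 m⁴.
Centre of pressure: y_p = y_c + I_c/(y_c·A) = 1.6785 + 0.0161196/(1.6785 × 0.450072) = 1.6785 + 0.0213379 = 1.69984 m along the plane.
The resultant acts 0.3785 + 0.0213379 = 0.399838 m (along the plate) below the hinge at the top edge, so the moment about the hinge is M = F × 0.399838 = 7.5962 × 0.399838 = 3.03725 kN·m.
A normal force at the bottom, 0.757 m from the hinge, must supply this moment: P = 3.03725/0.757 = 4.01222 kN.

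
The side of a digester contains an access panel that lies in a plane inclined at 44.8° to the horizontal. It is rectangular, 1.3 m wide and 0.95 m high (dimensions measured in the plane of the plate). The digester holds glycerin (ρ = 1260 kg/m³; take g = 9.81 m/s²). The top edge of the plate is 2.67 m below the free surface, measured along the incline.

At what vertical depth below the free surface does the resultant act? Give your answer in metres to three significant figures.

γ = ρg = 1260 × 9.81 / 1000 = 12.3606 kN/m³.
Let θ = 44.8° be the plate's angle to the horizontal; measure y along the incline from where the plane meets the free surface. Vertical depth h = y·sinθ with sinθ = 0.704634.
The centroid lies 0.95/2 = 0.475 m below the top edge, so y_c = 2.67 + 0.475 = 3.145 m and h_c = 3.145 × 0.704634 = 2.21607 m.
A = 1.3 × 0.95 = 1.235 m².
Resultant F = γ·h_c·A = 12.3606 × 2.21607 × 1.235 = 33.8291 kN.
I_c = b·h³/12 = 1.3 × 0.95³/12 = 0.0928823 m⁴.
Centre of pressure: y_p = y_c + I_c/(y_c·A) = 3.145 + 0.0928823/(3.145 × 1.235) = 3.145 + 0.0239136 = 3.16891 m along the plane.
Vertically, h_p = y_p·sinθ = 3.16891 × 0.704634 = 2.23292 m.

h_p = 2.23 m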